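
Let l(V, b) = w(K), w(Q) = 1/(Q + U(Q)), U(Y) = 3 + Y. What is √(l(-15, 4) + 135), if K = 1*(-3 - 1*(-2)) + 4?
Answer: 8*√19/3 ≈ 11.624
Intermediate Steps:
K = 3 (K = 1*(-3 + 2) + 4 = 1*(-1) + 4 = -1 + 4 = 3)
w(Q) = 1/(3 + 2*Q) (w(Q) = 1/(Q + (3 + Q)) = 1/(3 + 2*Q))
l(V, b) = ⅑ (l(V, b) = 1/(3 + 2*3) = 1/(3 + 6) = 1/9 = ⅑)
√(l(-15, 4) + 135) = √(⅑ + 135) = √(1216/9) = 8*√19/3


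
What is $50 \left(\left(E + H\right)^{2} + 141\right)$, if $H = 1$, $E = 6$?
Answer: $9500$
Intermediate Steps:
$50 \left(\left(E + H\right)^{2} + 141\right) = 50 \left(\left(6 + 1\right)^{2} + 141\right) = 50 \left(7^{2} + 141\right) = 50 \left(49 + 141\right) = 50 \cdot 190 = 9500$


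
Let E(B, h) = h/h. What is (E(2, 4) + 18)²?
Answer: 361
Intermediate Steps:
E(B, h) = 1
(E(2, 4) + 18)² = (1 + 18)² = 19² = 361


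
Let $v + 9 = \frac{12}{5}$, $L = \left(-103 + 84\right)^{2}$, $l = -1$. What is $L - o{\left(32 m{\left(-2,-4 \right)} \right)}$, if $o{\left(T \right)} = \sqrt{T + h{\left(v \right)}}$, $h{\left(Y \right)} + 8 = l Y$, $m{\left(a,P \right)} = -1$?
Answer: $361 - \frac{i \sqrt{835}}{5} \approx 361.0 - 5.7793 i$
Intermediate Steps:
$L = 361$ ($L = \left(-19\right)^{2} = 361$)
$v = - \frac{33}{5}$ ($v = -9 + \frac{12}{5} = - \frac{33}{5} \approx -6.6$)
$h{\left(Y \right)} = -8 - Y$
$o{\left(T \right)} = \sqrt{- \frac{7}{5} + T}$ ($o{\left(T \right)} = \sqrt{T - \frac{7}{5}} = \sqrt{- \frac{7}{5} + T}$)
$L - o{\left(32 m{\left(-2,-4 \right)} \right)} = 361 - \frac{\sqrt{-35 + 25 \cdot 32 \left(-1\right)}}{5} = 361 - \frac{\sqrt{-35 + 25 \left(-32\right)}}{5} = 361 - \frac{\sqrt{-35 - 800}}{5} = 361 - \frac{\sqrt{-835}}{5} = 361 - \frac{i \sqrt{835}}{5}$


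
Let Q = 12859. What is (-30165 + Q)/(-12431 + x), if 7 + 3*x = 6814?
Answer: 8653/5081 ≈ 1.7030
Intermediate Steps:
x = 2269 (x = -7/3 + (⅓)*6814 = -7/3 + 6814/3 = 2269)
(-30165 + Q)/(-12431 + x) = (-30165 + 12859)/(-12431 + 2269) = -17306/(-10162) = -17306*(-1/10162) = 8653/5081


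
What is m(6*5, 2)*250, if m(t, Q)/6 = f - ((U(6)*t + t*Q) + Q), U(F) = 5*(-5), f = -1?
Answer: 1030500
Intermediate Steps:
U(F) = -25
m(t, Q) = -6 - 6*Q + 150*t - 6*Q*t (m(t, Q) = 6*(-1 - ((-25*t + t*Q) + Q)) = 6*(-1 - ((-25*t + Q*t) + Q)) = 6*(-1 - (Q - 25*t + Q*t)) = 6*(-1 + (-Q + 25*t - Q*t)) = 6*(-1 - Q + 25*t - Q*t) = -6 - 6*Q + 150*t - 6*Q*t)
m(6*5, 2)*250 = (-6 - 6*2 + 150*(6*5) - 6*2*6*5)*250 = (-6 - 12 + 150*30 - 6*2*30)*250 = (-6 - 12 + 4500 - 360)*250 = 4122*250 = 1030500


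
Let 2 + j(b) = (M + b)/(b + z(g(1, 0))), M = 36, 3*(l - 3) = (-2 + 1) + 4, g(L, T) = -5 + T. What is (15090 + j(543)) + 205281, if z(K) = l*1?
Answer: 120542422/547 ≈ 2.2037e+5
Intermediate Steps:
l = 4 (l = 3 + ((-2 + 1) + 4)/3 = 3 + (-1 + 4)/3 = 3 + (⅓)*3 = 3 + 1 = 4)
z(K) = 4 (z(K) = 4*1 = 4)
j(b) = -2 + (36 + b)/(4 + b) (j(b) = -2 + (36 + b)/(b + 4) = -2 + (36 + b)/(4 + b))
(15090 + j(543)) + 205281 = (15090 + (28 - 1*543)/(4 + 543)) + 205281 = (15090 + (28 - 543)/547) + 205281 = (15090 + (1/547)*(-515)) + 205281 = (15090 - 515/547) + 205281 = 8253715/547 + 205281 = 120542422/547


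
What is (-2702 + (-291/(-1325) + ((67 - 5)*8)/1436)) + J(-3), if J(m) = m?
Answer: -1286432106/475675 ≈ -2704.4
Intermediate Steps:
(-2702 + (-291/(-1325) + ((67 - 5)*8)/1436)) + J(-3) = (-2702 + (-291/(-1325) + ((67 - 5)*8)/1436)) - 3 = (-2702 + (-291*(-1/1325) + (62*8)*(1/1436))) - 3 = (-2702 + (291/1325 + 496*(1/1436))) - 3 = (-2702 + (291/1325 + 124/359)) - 3 = (-2702 + 268769/475675) - 3 = -1285005081/475675 - 3 = -1286432106/475675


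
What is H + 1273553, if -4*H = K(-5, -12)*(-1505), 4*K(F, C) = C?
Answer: 5089697/4 ≈ 1.2724e+6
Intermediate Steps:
K(F, C) = C/4
H = -4515/4 (H = -(1/4)*(-12)*(-1505)/4 = -(-3)*(-1505)/4 = -1/4*4515 = -4515/4 ≈ -1128.8)
H + 1273553 = -4515/4 + 1273553 = 5089697/4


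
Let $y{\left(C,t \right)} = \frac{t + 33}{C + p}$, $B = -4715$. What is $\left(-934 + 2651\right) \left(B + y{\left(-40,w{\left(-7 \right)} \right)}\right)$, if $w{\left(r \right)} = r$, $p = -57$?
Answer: $- \frac{785323177}{97} \approx -8.0961 \cdot 10^{6}$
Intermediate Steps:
$y{\left(C,t \right)} = \frac{33 + t}{-57 + C}$ ($y{\left(C,t \right)} = \frac{t + 33}{C - 57} = \frac{33 + t}{-57 + C}$)
$\left(-934 + 2651\right) \left(B + y{\left(-40,w{\left(-7 \right)} \right)}\right) = \left(-934 + 2651\right) \left(-4715 + \frac{33 - 7}{-57 - 40}\right) = 1717 \left(-4715 + \frac{1}{-97} \cdot 26\right) = 1717 \left(-4715 - \frac{26}{97}\right) = 1717 \left(- \frac{457381}{97}\right) = - \frac{785323177}{97}$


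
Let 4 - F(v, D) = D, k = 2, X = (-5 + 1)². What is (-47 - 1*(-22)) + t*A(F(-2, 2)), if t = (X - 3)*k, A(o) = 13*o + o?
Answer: 703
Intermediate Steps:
X = 16 (X = (-4)² = 16)
F(v, D) = 4 - D
A(o) = 14*o
t = 26 (t = (16 - 3)*2 = 13*2 = 26)
(-47 - 1*(-22)) + t*A(F(-2, 2)) = (-47 - 1*(-22)) + 26*(14*(4 - 1*2)) = (-47 + 22) + 26*(14*(4 - 2)) = -25 + 26*(14*2) = -25 + 26*28 = -25 + 728 = 703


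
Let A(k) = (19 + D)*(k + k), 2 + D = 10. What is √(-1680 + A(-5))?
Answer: 5*I*√78 ≈ 44.159*I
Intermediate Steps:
D = 8 (D = -2 + 10 = 8)
A(k) = 54*k (A(k) = (19 + 8)*(k + k) = 27*(2*k) = 54*k)
√(-1680 + A(-5)) = √(-1680 + 54*(-5)) = √(-1680 - 270) = √(-1950) = 5*I*√78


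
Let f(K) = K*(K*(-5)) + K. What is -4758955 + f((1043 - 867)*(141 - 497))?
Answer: -19633693291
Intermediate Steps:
f(K) = K - 5*K**2 (f(K) = K*(-5*K) + K = -5*K**2 + K = K - 5*K**2)
-4758955 + f((1043 - 867)*(141 - 497)) = -4758955 + ((1043 - 867)*(141 - 497))*(1 - 5*(1043 - 867)*(141 - 497)) = -4758955 + (176*(-356))*(1 - 880*(-356)) = -4758955 - 62656*(1 - 5*(-62656)) = -4758955 - 62656*(1 + 313280) = -4758955 - 62656*313281 = -4758955 - 19628934336 = -19633693291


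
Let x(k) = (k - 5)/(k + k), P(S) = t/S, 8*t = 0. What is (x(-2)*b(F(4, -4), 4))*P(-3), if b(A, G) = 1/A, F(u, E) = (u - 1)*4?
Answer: 0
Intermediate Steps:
t = 0 (t = (⅛)*0 = 0)
F(u, E) = -4 + 4*u (F(u, E) = (-1 + u)*4 = -4 + 4*u)
P(S) = 0 (P(S) = 0/S = 0)
x(k) = (-5 + k)/(2*k) (x(k) = (-5 + k)/((2*k)) = (-5 + k)*(1/(2*k)) = (-5 + k)/(2*k))
(x(-2)*b(F(4, -4), 4))*P(-3) = (((½)*(-5 - 2)/(-2))/(-4 + 4*4))*0 = (((½)*(-½)*(-7))/(-4 + 16))*0 = ((7/4)/12)*0 = ((7/4)*(1/12))*0 = (7/48)*0 = 0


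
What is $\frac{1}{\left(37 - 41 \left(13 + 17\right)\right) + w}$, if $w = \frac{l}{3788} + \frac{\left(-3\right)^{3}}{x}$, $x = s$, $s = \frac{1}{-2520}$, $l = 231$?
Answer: $\frac{3788}{253216667} \approx 1.496 \cdot 10^{-5}$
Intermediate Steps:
$s = - \frac{1}{2520} \approx -0.00039683$
$x = - \frac{1}{2520} \approx -0.00039683$
$w = \frac{257735751}{3788}$ ($w = \frac{231}{3788} + \frac{\left(-3\right)^{3}}{- \frac{1}{2520}} = 231 \cdot \frac{1}{3788} - -68040 = \frac{231}{3788} + 68040 = \frac{257735751}{3788} \approx 68040.0$)
$\frac{1}{\left(37 - 41 \left(13 + 17\right)\right) + w} = \frac{1}{\left(37 - 41 \left(13 + 17\right)\right) + \frac{257735751}{3788}} = \frac{1}{\left(37 - 1230\right) + \frac{257735751}{3788}} = \frac{1}{-1193 + \frac{257735751}{3788}} = \frac{1}{\frac{253216667}{3788}} = \frac{3788}{253216667}$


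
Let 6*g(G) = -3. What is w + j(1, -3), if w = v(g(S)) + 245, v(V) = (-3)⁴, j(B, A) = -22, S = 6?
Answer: 304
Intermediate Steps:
g(G) = -½ (g(G) = (⅙)*(-3) = -½)
v(V) = 81
w = 326 (w = 81 + 245 = 326)
w + j(1, -3) = 326 - 22 = 304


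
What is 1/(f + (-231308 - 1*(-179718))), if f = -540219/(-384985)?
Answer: -384985/19860835931 ≈ -1.9384e-5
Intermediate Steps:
f = 540219/384985 (f = -540219*(-1/384985) = 540219/384985 ≈ 1.4032)
1/(f + (-231308 - 1*(-179718))) = 1/(540219/384985 + (-231308 - 1*(-179718))) = 1/(540219/384985 + (-231308 + 179718)) = 1/(540219/384985 - 51590) = 1/(-19860835931/384985) = -384985/19860835931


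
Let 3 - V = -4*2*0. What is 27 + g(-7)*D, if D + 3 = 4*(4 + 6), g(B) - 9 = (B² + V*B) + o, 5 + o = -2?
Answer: 1137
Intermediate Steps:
o = -7 (o = -5 - 2 = -7)
V = 3 (V = 3 - (-4*2)*0 = 3 - (-8)*0 = 3 - 1*0 = 3 + 0 = 3)
g(B) = 2 + B² + 3*B (g(B) = 9 + ((B² + 3*B) - 7) = 9 + (-7 + B² + 3*B) = 2 + B² + 3*B)
D = 37 (D = -3 + 4*(4 + 6) = -3 + 4*10 = -3 + 40 = 37)
27 + g(-7)*D = 27 + (2 + (-7)² + 3*(-7))*37 = 27 + (2 + 49 - 21)*37 = 27 + 30*37 = 27 + 1110 = 1137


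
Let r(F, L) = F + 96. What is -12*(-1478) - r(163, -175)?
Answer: 17477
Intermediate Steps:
r(F, L) = 96 + F
-12*(-1478) - r(163, -175) = -12*(-1478) - (96 + 163) = 17736 - 1*259 = 17736 - 259 = 17477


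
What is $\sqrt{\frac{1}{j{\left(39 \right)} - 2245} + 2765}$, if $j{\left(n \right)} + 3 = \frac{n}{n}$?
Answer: $\frac{\sqrt{13960507638}}{2247} \approx 52.583$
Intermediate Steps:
$j{\left(n \right)} = -2$ ($j{\left(n \right)} = -3 + \frac{n}{n} = -3 + 1 = -2$)
$\sqrt{\frac{1}{j{\left(39 \right)} - 2245} + 2765} = \sqrt{\frac{1}{-2 - 2245} + 2765} = \sqrt{\frac{1}{-2247} + 2765} = \sqrt{- \frac{1}{2247} + 2765} = \sqrt{\frac{6212954}{2247}} = \frac{\sqrt{13960507638}}{2247}$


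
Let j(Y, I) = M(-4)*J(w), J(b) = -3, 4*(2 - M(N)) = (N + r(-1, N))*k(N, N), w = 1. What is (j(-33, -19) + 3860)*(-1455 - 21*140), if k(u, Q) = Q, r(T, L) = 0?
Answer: -16991070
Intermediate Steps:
M(N) = 2 - N**2/4 (M(N) = 2 - (N + 0)*N/4 = 2 - N*N/4 = 2 - N**2/4)
j(Y, I) = 6 (j(Y, I) = (2 - 1/4*(-4)**2)*(-3) = (2 - 1/4*16)*(-3) = (2 - 4)*(-3) = -2*(-3) = 6)
(j(-33, -19) + 3860)*(-1455 - 21*140) = (6 + 3860)*(-1455 - 21*140) = 3866*(-1455 - 2940) = 3866*(-4395) = -16991070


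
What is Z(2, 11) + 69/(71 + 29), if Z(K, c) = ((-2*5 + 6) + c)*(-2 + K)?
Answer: 69/100 ≈ 0.69000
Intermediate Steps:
Z(K, c) = (-4 + c)*(-2 + K) (Z(K, c) = ((-10 + 6) + c)*(-2 + K) = (-4 + c)*(-2 + K))
Z(2, 11) + 69/(71 + 29) = (8 - 4*2 - 2*11 + 2*11) + 69/(71 + 29) = (8 - 8 - 22 + 22) + 69/100 = 0 + 69*(1/100) = 0 + 69/100 = 69/100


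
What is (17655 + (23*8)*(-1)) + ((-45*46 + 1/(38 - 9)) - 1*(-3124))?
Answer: 537226/29 ≈ 18525.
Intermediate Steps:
(17655 + (23*8)*(-1)) + ((-45*46 + 1/(38 - 9)) - 1*(-3124)) = (17655 + 184*(-1)) + ((-2070 + 1/29) + 3124) = (17655 - 184) + ((-2070 + 1/29) + 3124) = 17471 + (-60029/29 + 3124) = 17471 + 30567/29 = 537226/29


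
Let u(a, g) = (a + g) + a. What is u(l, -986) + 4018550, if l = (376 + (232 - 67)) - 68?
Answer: 4018510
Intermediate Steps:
l = 473 (l = (376 + 165) - 68 = 541 - 68 = 473)
u(a, g) = g + 2*a
u(l, -986) + 4018550 = (-986 + 2*473) + 4018550 = (-986 + 946) + 4018550 = -40 + 4018550 = 4018510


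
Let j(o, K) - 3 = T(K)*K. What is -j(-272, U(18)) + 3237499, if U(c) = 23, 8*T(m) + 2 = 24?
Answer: 12949731/4 ≈ 3.2374e+6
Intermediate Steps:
T(m) = 11/4 (T(m) = -1/4 + (1/8)*24 = -1/4 + 3 = 11/4)
j(o, K) = 3 + 11*K/4
-j(-272, U(18)) + 3237499 = -(3 + (11/4)*23) + 3237499 = -(3 + 253/4) + 3237499 = -1*265/4 + 3237499 = -265/4 + 3237499 = 12949731/4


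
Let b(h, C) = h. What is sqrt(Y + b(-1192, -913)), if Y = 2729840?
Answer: 2*sqrt(682162) ≈ 1651.9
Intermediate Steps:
sqrt(Y + b(-1192, -913)) = sqrt(2729840 - 1192) = sqrt(2728648) = 2*sqrt(682162)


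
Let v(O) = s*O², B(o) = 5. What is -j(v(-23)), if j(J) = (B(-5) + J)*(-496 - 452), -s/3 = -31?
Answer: 46643496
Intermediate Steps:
s = 93 (s = -3*(-31) = 93)
v(O) = 93*O²
j(J) = -4740 - 948*J (j(J) = (5 + J)*(-496 - 452) = (5 + J)*(-948) = -4740 - 948*J)
-j(v(-23)) = -(-4740 - 88164*(-23)²) = -(-4740 - 88164*529) = -(-4740 - 948*49197) = -(-4740 - 46638756) = -1*(-46643496) = 46643496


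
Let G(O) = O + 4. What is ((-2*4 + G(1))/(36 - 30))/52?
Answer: -1/104 ≈ -0.0096154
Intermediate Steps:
G(O) = 4 + O
((-2*4 + G(1))/(36 - 30))/52 = ((-2*4 + (4 + 1))/(36 - 30))/52 = ((-8 + 5)/6)*(1/52) = ((1/6)*(-3))*(1/52) = -1/2*1/52 = -1/104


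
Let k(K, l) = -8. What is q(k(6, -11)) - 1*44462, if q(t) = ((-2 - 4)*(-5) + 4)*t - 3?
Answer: -44737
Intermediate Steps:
q(t) = -3 + 34*t (q(t) = (-6*(-5) + 4)*t - 3 = (30 + 4)*t - 3 = 34*t - 3 = -3 + 34*t)
q(k(6, -11)) - 1*44462 = (-3 + 34*(-8)) - 1*44462 = (-3 - 272) - 44462 = -275 - 44462 = -44737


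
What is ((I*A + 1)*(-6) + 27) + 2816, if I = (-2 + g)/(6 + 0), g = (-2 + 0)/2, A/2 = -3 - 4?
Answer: 2795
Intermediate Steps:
A = -14 (A = 2*(-3 - 4) = 2*(-7) = -14)
g = -1 (g = -2*½ = -1)
I = -½ (I = (-2 - 1)/(6 + 0) = -3/6 = -3*⅙ = -½ ≈ -0.50000)
((I*A + 1)*(-6) + 27) + 2816 = ((-½*(-14) + 1)*(-6) + 27) + 2816 = ((7 + 1)*(-6) + 27) + 2816 = (8*(-6) + 27) + 2816 = (-48 + 27) + 2816 = -21 + 2816 = 2795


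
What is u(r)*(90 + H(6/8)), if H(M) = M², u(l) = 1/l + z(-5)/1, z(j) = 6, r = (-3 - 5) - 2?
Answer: 85491/160 ≈ 534.32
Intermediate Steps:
r = -10 (r = -8 - 2 = -10)
u(l) = 6 + 1/l (u(l) = 1/l + 6/1 = 1/l + 6*1 = 1/l + 6 = 6 + 1/l)
u(r)*(90 + H(6/8)) = (6 + 1/(-10))*(90 + (6/8)²) = (6 - ⅒)*(90 + (6*(⅛))²) = 59*(90 + (¾)²)/10 = 59*(90 + 9/16)/10 = (59/10)*(1449/16) = 85491/160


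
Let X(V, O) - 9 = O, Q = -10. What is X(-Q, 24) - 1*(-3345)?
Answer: 3378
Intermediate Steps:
X(V, O) = 9 + O
X(-Q, 24) - 1*(-3345) = (9 + 24) - 1*(-3345) = 33 + 3345 = 3378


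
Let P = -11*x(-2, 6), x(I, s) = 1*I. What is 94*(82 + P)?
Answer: 9776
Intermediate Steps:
x(I, s) = I
P = 22 (P = -11*(-2) = 22)
94*(82 + P) = 94*(82 + 22) = 94*104 = 9776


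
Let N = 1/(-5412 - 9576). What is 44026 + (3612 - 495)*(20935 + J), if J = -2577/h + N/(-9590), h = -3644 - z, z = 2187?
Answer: 2606140826789892687/39910396120 ≈ 6.5300e+7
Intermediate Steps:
h = -5831 (h = -3644 - 1*2187 = -3644 - 2187 = -5831)
N = -1/14988 (N = 1/(-14988) = -1/14988 ≈ -6.6720e-5)
J = 52914984953/119731188360 (J = -2577/(-5831) - 1/14988/(-9590) = -2577*(-1/5831) - 1/14988*(-1/9590) = 2577/5831 + 1/143734920 = 52914984953/119731188360 ≈ 0.44195)
44026 + (3612 - 495)*(20935 + J) = 44026 + (3612 - 495)*(20935 + 52914984953/119731188360) = 44026 + 3117*(2506625343301553/119731188360) = 44026 + 2604383731690313567/39910396120 = 2606140826789892687/39910396120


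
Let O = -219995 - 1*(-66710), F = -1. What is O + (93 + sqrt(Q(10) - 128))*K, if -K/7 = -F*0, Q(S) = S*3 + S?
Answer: -153285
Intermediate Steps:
Q(S) = 4*S (Q(S) = 3*S + S = 4*S)
K = 0 (K = -7*(-1*(-1))*0 = -7*0 = 0)
O = -153285 (O = -219995 + 66710 = -153285)
O + (93 + sqrt(Q(10) - 128))*K = -153285 + (93 + sqrt(4*10 - 128))*0 = -153285 + (93 + sqrt(40 - 128))*0 = -153285 + (93 + sqrt(-88))*0 = -153285 + (93 + 2*I*sqrt(22))*0 = -153285 + 0 = -153285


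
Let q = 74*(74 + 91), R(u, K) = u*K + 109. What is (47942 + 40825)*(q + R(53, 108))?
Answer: 1601622981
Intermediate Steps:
R(u, K) = 109 + K*u (R(u, K) = K*u + 109 = 109 + K*u)
q = 12210 (q = 74*165 = 12210)
(47942 + 40825)*(q + R(53, 108)) = (47942 + 40825)*(12210 + (109 + 108*53)) = 88767*(12210 + (109 + 5724)) = 88767*(12210 + 5833) = 88767*18043 = 1601622981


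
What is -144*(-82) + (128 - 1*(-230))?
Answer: 12166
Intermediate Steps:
-144*(-82) + (128 - 1*(-230)) = 11808 + (128 + 230) = 11808 + 358 = 12166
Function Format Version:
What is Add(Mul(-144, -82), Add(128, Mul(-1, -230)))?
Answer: 12166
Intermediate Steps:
Add(Mul(-144, -82), Add(128, Mul(-1, -230))) = Add(11808, Add(128, 230)) = Add(11808, 358) = 12166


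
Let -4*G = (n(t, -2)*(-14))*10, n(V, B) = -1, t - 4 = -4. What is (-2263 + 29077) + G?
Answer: 26779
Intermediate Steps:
t = 0 (t = 4 - 4 = 0)
G = -35 (G = -(-1*(-14))*10/4 = -7*10/2 = -¼*140 = -35)
(-2263 + 29077) + G = (-2263 + 29077) - 35 = 26814 - 35 = 26779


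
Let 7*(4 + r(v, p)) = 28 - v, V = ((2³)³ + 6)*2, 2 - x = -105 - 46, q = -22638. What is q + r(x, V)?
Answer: -158619/7 ≈ -22660.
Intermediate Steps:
x = 153 (x = 2 - (-105 - 46) = 2 - 1*(-151) = 2 + 151 = 153)
V = 1036 (V = (8³ + 6)*2 = (512 + 6)*2 = 518*2 = 1036)
r(v, p) = -v/7 (r(v, p) = -4 + (28 - v)/7 = -4 + (4 - v/7) = -v/7)
q + r(x, V) = -22638 - ⅐*153 = -22638 - 153/7 = -158619/7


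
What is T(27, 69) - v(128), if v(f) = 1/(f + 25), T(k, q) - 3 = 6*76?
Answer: 70226/153 ≈ 458.99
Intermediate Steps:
T(k, q) = 459 (T(k, q) = 3 + 6*76 = 3 + 456 = 459)
v(f) = 1/(25 + f)
T(27, 69) - v(128) = 459 - 1/(25 + 128) = 459 - 1/153 = 70226/153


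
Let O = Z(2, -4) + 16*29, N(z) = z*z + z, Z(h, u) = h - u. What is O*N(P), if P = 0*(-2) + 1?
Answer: 940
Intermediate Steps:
P = 1 (P = 0 + 1 = 1)
N(z) = z + z² (N(z) = z² + z = z + z²)
O = 470 (O = (2 - 1*(-4)) + 16*29 = (2 + 4) + 464 = 6 + 464 = 470)
O*N(P) = 470*(1*(1 + 1)) = 470*(1*2) = 470*2 = 940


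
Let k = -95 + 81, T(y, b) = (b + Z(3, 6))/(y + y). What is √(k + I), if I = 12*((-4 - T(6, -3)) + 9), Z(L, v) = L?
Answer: √46 ≈ 6.7823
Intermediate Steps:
T(y, b) = (3 + b)/(2*y) (T(y, b) = (b + 3)/(y + y) = (3 + b)/((2*y)) = (3 + b)*(1/(2*y)) = (3 + b)/(2*y))
k = -14
I = 60 (I = 12*((-4 - (3 - 3)/(2*6)) + 9) = 12*((-4 - 0/(2*6)) + 9) = 12*((-4 - 1*0) + 9) = 12*((-4 + 0) + 9) = 12*(-4 + 9) = 12*5 = 60)
√(k + I) = √(-14 + 60) = √46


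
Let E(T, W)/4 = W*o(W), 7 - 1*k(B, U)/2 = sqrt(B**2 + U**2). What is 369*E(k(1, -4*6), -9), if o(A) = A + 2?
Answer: 92988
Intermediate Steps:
o(A) = 2 + A
k(B, U) = 14 - 2*sqrt(B**2 + U**2)
E(T, W) = 4*W*(2 + W) (E(T, W) = 4*(W*(2 + W)) = 4*W*(2 + W))
369*E(k(1, -4*6), -9) = 369*(4*(-9)*(2 - 9)) = 369*(4*(-9)*(-7)) = 369*252 = 92988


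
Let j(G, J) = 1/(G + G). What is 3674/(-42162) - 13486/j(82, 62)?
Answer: -46624933861/21081 ≈ -2.2117e+6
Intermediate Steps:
j(G, J) = 1/(2*G)
3674/(-42162) - 13486/j(82, 62) = 3674/(-42162) - 13486/((½)/82) = 3674*(-1/42162) - 13486/((½)*(1/82)) = -1837/21081 - 13486/1/164 = -1837/21081 - 13486*164 = -1837/21081 - 2211704 = -46624933861/21081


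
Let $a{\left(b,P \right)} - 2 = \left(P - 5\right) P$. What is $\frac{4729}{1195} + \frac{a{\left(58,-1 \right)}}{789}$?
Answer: $\frac{3740741}{942855} \approx 3.9675$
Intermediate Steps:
$a{\left(b,P \right)} = 2 + P \left(-5 + P\right)$ ($a{\left(b,P \right)} = 2 + \left(P - 5\right) P = 2 + \left(-5 + P\right) P = 2 + P \left(-5 + P\right)$)
$\frac{4729}{1195} + \frac{a{\left(58,-1 \right)}}{789} = \frac{4729}{1195} + \frac{2 + \left(-1\right)^{2} - -5}{789} = 4729 \cdot \frac{1}{1195} + \left(2 + 1 + 5\right) \frac{1}{789} = \frac{4729}{1195} + 8 \cdot \frac{1}{789} = \frac{4729}{1195} + \frac{8}{789} = \frac{3740741}{942855}$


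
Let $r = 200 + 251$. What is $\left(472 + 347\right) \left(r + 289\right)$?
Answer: $606060$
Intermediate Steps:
$r = 451$
$\left(472 + 347\right) \left(r + 289\right) = \left(472 + 347\right) \left(451 + 289\right) = 819 \cdot 740 = 606060$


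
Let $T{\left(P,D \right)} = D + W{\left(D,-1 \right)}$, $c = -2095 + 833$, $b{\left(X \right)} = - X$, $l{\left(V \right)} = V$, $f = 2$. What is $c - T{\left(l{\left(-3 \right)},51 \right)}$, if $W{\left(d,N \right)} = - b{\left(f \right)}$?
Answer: $-1315$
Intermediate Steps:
$W{\left(d,N \right)} = 2$ ($W{\left(d,N \right)} = - \left(-1\right) 2 = \left(-1\right) \left(-2\right) = 2$)
$c = -1262$
$T{\left(P,D \right)} = 2 + D$ ($T{\left(P,D \right)} = D + 2 = 2 + D$)
$c - T{\left(l{\left(-3 \right)},51 \right)} = -1262 - \left(2 + 51\right) = -1262 - 53 = -1315$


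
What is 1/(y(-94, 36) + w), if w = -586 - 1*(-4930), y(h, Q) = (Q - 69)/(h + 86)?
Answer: 8/34785 ≈ 0.00022998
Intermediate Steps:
y(h, Q) = (-69 + Q)/(86 + h)
w = 4344 (w = -586 + 4930 = 4344)
1/(y(-94, 36) + w) = 1/((-69 + 36)/(86 - 94) + 4344) = 1/(-33/(-8) + 4344) = 1/(-1/8*(-33) + 4344) = 1/(33/8 + 4344) = 1/(34785/8) = 8/34785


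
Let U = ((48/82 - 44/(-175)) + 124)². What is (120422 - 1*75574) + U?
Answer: 3111088725616/51480625 ≈ 60432.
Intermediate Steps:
U = 802285655616/51480625 (U = ((48*(1/82) - 44*(-1/175)) + 124)² = ((24/41 + 44/175) + 124)² = (6004/7175 + 124)² = (895704/7175)² = 802285655616/51480625 ≈ 15584.)
(120422 - 1*75574) + U = (120422 - 1*75574) + 802285655616/51480625 = (120422 - 75574) + 802285655616/51480625 = 44848 + 802285655616/51480625 = 3111088725616/51480625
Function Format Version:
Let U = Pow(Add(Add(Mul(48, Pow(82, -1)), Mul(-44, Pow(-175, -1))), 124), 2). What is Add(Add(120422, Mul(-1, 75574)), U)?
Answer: Rational(3111088725616, 51480625) ≈ 60432.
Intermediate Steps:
U = Rational(802285655616, 51480625) (U = Pow(Add(Add(Mul(48, Rational(1, 82)), Mul(-44, Rational(-1, 175))), 124), 2) = Pow(Add(Add(Rational(24, 41), Rational(44, 175)), 124), 2) = Pow(Add(Rational(6004, 7175), 124), 2) = Pow(Rational(895704, 7175), 2) = Rational(802285655616, 51480625) ≈ 15584.)
Add(Add(120422, Mul(-1, 75574)), U) = Add(Add(120422, Mul(-1, 75574)), Rational(802285655616, 51480625)) = Add(Add(120422, -75574), Rational(802285655616, 51480625)) = Add(44848, Rational(802285655616, 51480625)) = Rational(3111088725616, 51480625)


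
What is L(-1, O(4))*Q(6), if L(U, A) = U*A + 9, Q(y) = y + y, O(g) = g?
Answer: 60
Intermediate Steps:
Q(y) = 2*y
L(U, A) = 9 + A*U (L(U, A) = A*U + 9 = 9 + A*U)
L(-1, O(4))*Q(6) = (9 + 4*(-1))*(2*6) = (9 - 4)*12 = 5*12 = 60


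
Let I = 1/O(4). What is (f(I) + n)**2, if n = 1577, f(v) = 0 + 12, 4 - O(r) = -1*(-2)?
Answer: 2524921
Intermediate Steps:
O(r) = 2 (O(r) = 4 - (-1)*(-2) = 4 - 1*2 = 4 - 2 = 2)
I = 1/2 ≈ 0.50000
f(v) = 12
(f(I) + n)**2 = (12 + 1577)**2 = 1589**2 = 2524921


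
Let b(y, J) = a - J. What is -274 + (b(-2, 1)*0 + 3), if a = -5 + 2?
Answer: -271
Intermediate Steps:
a = -3
b(y, J) = -3 - J
-274 + (b(-2, 1)*0 + 3) = -274 + ((-3 - 1*1)*0 + 3) = -274 + ((-3 - 1)*0 + 3) = -274 + (-4*0 + 3) = -274 + (0 + 3) = -274 + 3 = -271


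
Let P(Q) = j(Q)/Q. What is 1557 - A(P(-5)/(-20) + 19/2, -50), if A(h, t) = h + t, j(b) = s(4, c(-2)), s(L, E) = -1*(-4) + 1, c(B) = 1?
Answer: 31949/20 ≈ 1597.4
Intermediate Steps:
s(L, E) = 5 (s(L, E) = 4 + 1 = 5)
j(b) = 5
P(Q) = 5/Q
1557 - A(P(-5)/(-20) + 19/2, -50) = 1557 - (((5/(-5))/(-20) + 19/2) - 50) = 1557 - (((5*(-⅕))*(-1/20) + 19*(½)) - 50) = 1557 - ((-1*(-1/20) + 19/2) - 50) = 1557 - ((1/20 + 19/2) - 50) = 1557 - (191/20 - 50) = 1557 - 1*(-809/20) = 1557 + 809/20 = 31949/20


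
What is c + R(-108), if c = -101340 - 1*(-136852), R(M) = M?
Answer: 35404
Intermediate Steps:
c = 35512 (c = -101340 + 136852 = 35512)
c + R(-108) = 35512 - 108 = 35404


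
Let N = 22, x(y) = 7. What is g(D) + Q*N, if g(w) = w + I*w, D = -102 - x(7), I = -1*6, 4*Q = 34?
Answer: 732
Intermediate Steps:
Q = 17/2 (Q = (1/4)*34 = 17/2 ≈ 8.5000)
I = -6
D = -109 (D = -102 - 1*7 = -102 - 7 = -109)
g(w) = -5*w (g(w) = w - 6*w = -5*w)
g(D) + Q*N = -5*(-109) + (17/2)*22 = 545 + 187 = 732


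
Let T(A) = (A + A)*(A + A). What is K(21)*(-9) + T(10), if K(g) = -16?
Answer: 544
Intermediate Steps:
T(A) = 4*A**2 (T(A) = (2*A)*(2*A) = 4*A**2)
K(21)*(-9) + T(10) = -16*(-9) + 4*10**2 = 144 + 4*100 = 144 + 400 = 544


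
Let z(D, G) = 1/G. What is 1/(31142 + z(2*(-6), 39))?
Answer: 39/1214539 ≈ 3.2111e-5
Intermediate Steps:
1/(31142 + z(2*(-6), 39)) = 1/(31142 + 1/39) = 1/(1214539/39) = 39/1214539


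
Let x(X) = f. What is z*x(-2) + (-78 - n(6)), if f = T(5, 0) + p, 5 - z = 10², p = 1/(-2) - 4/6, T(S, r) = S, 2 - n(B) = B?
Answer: -2629/6 ≈ -438.17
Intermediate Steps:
n(B) = 2 - B
p = -7/6 (p = 1*(-½) - 4*⅙ = -½ - ⅔ = -7/6 ≈ -1.1667)
z = -95 (z = 5 - 1*10² = 5 - 1*100 = 5 - 100 = -95)
f = 23/6 (f = 5 - 7/6 = 23/6 ≈ 3.8333)
x(X) = 23/6
z*x(-2) + (-78 - n(6)) = -95*23/6 + (-78 - (2 - 1*6)) = -2185/6 + (-78 - (2 - 6)) = -2185/6 + (-78 - 1*(-4)) = -2185/6 + (-78 + 4) = -2185/6 - 74 = -2629/6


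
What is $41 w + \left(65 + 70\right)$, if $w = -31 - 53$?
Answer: $-3309$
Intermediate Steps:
$w = -84$ ($w = -31 - 53 = -84$)
$41 w + \left(65 + 70\right) = 41 \left(-84\right) + \left(65 + 70\right) = -3444 + 135 = -3309$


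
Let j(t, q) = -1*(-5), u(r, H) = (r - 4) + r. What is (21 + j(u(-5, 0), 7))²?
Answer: 676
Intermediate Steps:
u(r, H) = -4 + 2*r (u(r, H) = (-4 + r) + r = -4 + 2*r)
j(t, q) = 5
(21 + j(u(-5, 0), 7))² = (21 + 5)² = 26² = 676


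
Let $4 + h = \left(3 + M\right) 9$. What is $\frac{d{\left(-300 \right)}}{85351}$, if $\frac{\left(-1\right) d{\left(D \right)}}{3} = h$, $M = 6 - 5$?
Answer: $- \frac{96}{85351} \approx -0.0011248$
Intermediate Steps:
$M = 1$
$h = 32$ ($h = -4 + \left(3 + 1\right) 9 = -4 + 4 \cdot 9 = -4 + 36 = 32$)
$d{\left(D \right)} = -96$ ($d{\left(D \right)} = \left(-3\right) 32 = -96$)
$\frac{d{\left(-300 \right)}}{85351} = - \frac{96}{85351}$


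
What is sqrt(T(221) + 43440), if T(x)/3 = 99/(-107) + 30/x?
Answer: sqrt(24289481257431)/23647 ≈ 208.42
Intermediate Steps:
T(x) = -297/107 + 90/x (T(x) = 3*(99/(-107) + 30/x) = 3*(99*(-1/107) + 30/x) = 3*(-99/107 + 30/x) = -297/107 + 90/x)
sqrt(T(221) + 43440) = sqrt((-297/107 + 90/221) + 43440) = sqrt(-56007/23647 + 43440) = sqrt(1027169673/23647) = sqrt(24289481257431)/23647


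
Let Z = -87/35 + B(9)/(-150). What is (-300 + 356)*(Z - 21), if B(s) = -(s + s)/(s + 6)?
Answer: -164344/125 ≈ -1314.8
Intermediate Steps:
B(s) = -2*s/(6 + s)
Z = -2168/875 (Z = -87/35 - 2*9/(6 + 9)/(-150) = -87*1/35 - 2*9/15*(-1/150) = -87/35 - 2*9*1/15*(-1/150) = -87/35 - 6/5*(-1/150) = -87/35 + 1/125 = -2168/875 ≈ -2.4777)
(-300 + 356)*(Z - 21) = (-300 + 356)*(-2168/875 - 21) = 56*(-20543/875) = -164344/125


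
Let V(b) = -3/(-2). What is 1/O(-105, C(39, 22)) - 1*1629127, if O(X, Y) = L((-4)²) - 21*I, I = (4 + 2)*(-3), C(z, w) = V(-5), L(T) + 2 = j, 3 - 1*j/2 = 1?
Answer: -619068259/380 ≈ -1.6291e+6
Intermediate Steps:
j = 4 (j = 6 - 2*1 = 6 - 2 = 4)
V(b) = 3/2 (V(b) = -3*(-½) = 3/2)
L(T) = 2 (L(T) = -2 + 4 = 2)
C(z, w) = 3/2
I = -18 (I = 6*(-3) = -18)
O(X, Y) = 380 (O(X, Y) = 2 - 21*(-18) = 2 + 378 = 380)
1/O(-105, C(39, 22)) - 1*1629127 = 1/380 - 1*1629127 = 1/380 - 1629127 = -619068259/380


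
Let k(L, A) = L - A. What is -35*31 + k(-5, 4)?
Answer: -1094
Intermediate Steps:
-35*31 + k(-5, 4) = -35*31 + (-5 - 1*4) = -1085 + (-5 - 4) = -1085 - 9 = -1094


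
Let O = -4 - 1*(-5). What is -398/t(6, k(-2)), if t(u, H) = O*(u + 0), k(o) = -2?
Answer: -199/3 ≈ -66.333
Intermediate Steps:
O = 1 (O = -4 + 5 = 1)
t(u, H) = u (t(u, H) = 1*(u + 0) = 1*u = u)
-398/t(6, k(-2)) = -398/6 = -398*1/6 = -199/3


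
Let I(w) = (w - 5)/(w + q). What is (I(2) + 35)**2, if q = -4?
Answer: 5329/4 ≈ 1332.3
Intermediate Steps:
I(w) = (-5 + w)/(-4 + w) (I(w) = (w - 5)/(w - 4) = (-5 + w)/(-4 + w))
(I(2) + 35)**2 = ((-5 + 2)/(-4 + 2) + 35)**2 = (-3/(-2) + 35)**2 = (-1/2*(-3) + 35)**2 = (3/2 + 35)**2 = (73/2)**2 = 5329/4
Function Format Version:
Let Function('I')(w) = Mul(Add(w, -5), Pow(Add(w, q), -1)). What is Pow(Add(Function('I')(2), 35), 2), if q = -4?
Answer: Rational(5329, 4) ≈ 1332.3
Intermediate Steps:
Function('I')(w) = Mul(Pow(Add(-4, w), -1), Add(-5, w)) (Function('I')(w) = Mul(Add(w, -5), Pow(Add(w, -4), -1)) = Mul(Add(-5, w), Pow(Add(-4, w), -1)) = Mul(Pow(Add(-4, w), -1), Add(-5, w)))
Pow(Add(Function('I')(2), 35), 2) = Pow(Add(Mul(Pow(Add(-4, 2), -1), Add(-5, 2)), 35), 2) = Pow(Add(Mul(Pow(-2, -1), -3), 35), 2) = Pow(Add(Mul(Rational(-1, 2), -3), 35), 2) = Pow(Add(Rational(3, 2), 35), 2) = Pow(Rational(73, 2), 2) = Rational(5329, 4)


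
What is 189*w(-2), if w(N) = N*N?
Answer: 756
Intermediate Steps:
w(N) = N**2
189*w(-2) = 189*(-2)**2 = 189*4 = 756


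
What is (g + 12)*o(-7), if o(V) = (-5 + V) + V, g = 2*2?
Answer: -304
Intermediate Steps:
g = 4
o(V) = -5 + 2*V
(g + 12)*o(-7) = (4 + 12)*(-5 + 2*(-7)) = 16*(-5 - 14) = 16*(-19) = -304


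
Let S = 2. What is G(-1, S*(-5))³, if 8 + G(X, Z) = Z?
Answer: -5832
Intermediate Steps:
G(X, Z) = -8 + Z
G(-1, S*(-5))³ = (-8 + 2*(-5))³ = (-8 - 10)³ = (-18)³ = -5832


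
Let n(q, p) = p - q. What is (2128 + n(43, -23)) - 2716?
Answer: -654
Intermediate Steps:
(2128 + n(43, -23)) - 2716 = (2128 + (-23 - 1*43)) - 2716 = (2128 + (-23 - 43)) - 2716 = (2128 - 66) - 2716 = 2062 - 2716 = -654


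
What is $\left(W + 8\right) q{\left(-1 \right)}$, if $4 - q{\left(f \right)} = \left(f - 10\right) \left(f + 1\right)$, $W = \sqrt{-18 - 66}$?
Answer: $32 + 8 i \sqrt{21} \approx 32.0 + 36.661 i$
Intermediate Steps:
$W = 2 i \sqrt{21}$ ($W = \sqrt{-84} = 2 i \sqrt{21} \approx 9.1651 i$)
$q{\left(f \right)} = 4 - \left(1 + f\right) \left(-10 + f\right)$ ($q{\left(f \right)} = 4 - \left(f - 10\right) \left(f + 1\right) = 4 - \left(-10 + f\right) \left(1 + f\right) = 4 - \left(1 + f\right) \left(-10 + f\right)$)
$\left(W + 8\right) q{\left(-1 \right)} = \left(2 i \sqrt{21} + 8\right) \left(14 - \left(-1\right)^{2} + 9 \left(-1\right)\right) = \left(8 + 2 i \sqrt{21}\right) \left(14 - 1 - 9\right) = \left(8 + 2 i \sqrt{21}\right) 4 = 32 + 8 i \sqrt{21}$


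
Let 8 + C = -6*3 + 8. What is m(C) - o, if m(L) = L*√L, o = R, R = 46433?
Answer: -46433 - 54*I*√2 ≈ -46433.0 - 76.368*I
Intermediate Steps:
o = 46433
C = -18 (C = -8 + (-6*3 + 8) = -8 + (-18 + 8) = -8 - 10 = -18)
m(L) = L^(3/2)
m(C) - o = (-18)^(3/2) - 1*46433 = -54*I*√2 - 46433 = -46433 - 54*I*√2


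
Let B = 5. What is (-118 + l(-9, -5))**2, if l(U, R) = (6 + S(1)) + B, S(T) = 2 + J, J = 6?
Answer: 9801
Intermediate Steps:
S(T) = 8 (S(T) = 2 + 6 = 8)
l(U, R) = 19 (l(U, R) = (6 + 8) + 5 = 14 + 5 = 19)
(-118 + l(-9, -5))**2 = (-118 + 19)**2 = (-99)**2 = 9801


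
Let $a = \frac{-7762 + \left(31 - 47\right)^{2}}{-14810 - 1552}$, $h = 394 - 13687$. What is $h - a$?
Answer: $- \frac{4027918}{303} \approx -13293.0$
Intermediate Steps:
$h = -13293$ ($h = 394 - 13687 = -13293$)
$a = \frac{139}{303}$ ($a = \frac{-7762 + \left(-16\right)^{2}}{-16362} = \left(-7762 + 256\right) \left(- \frac{1}{16362}\right) = \left(-7506\right) \left(- \frac{1}{16362}\right) = \frac{139}{303} \approx 0.45875$)
$h - a = -13293 - \frac{139}{303} = - \frac{4027918}{303}$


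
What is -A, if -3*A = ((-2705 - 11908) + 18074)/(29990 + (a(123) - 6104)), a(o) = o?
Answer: 3461/72027 ≈ 0.048051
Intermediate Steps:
A = -3461/72027 (A = -((-2705 - 11908) + 18074)/(3*(29990 + (123 - 6104))) = -(-14613 + 18074)/(3*(29990 - 5981)) = -3461/(3*24009) = -⅓*3461/24009 = -3461/72027 ≈ -0.048051)
-A = -1*(-3461/72027) = 3461/72027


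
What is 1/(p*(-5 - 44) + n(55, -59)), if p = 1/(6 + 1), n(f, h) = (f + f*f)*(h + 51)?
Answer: -1/24647 ≈ -4.0573e-5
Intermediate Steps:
n(f, h) = (51 + h)*(f + f²) (n(f, h) = (f + f²)*(51 + h) = (51 + h)*(f + f²))
p = ⅐ (p = 1/7 = ⅐ ≈ 0.14286)
1/(p*(-5 - 44) + n(55, -59)) = 1/((-5 - 44)/7 + 55*(51 - 59 + 51*55 + 55*(-59))) = 1/((⅐)*(-49) + 55*(51 - 59 + 2805 - 3245)) = 1/(-7 + 55*(-448)) = 1/(-7 - 24640) = 1/(-24647) = -1/24647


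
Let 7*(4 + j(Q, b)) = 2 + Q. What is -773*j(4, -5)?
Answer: 17006/7 ≈ 2429.4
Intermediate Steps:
j(Q, b) = -26/7 + Q/7 (j(Q, b) = -4 + (2 + Q)/7 = -4 + (2/7 + Q/7) = -26/7 + Q/7)
-773*j(4, -5) = -773*(-26/7 + (1/7)*4) = -773*(-26/7 + 4/7) = -773*(-22/7) = 17006/7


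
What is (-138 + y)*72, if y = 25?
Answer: -8136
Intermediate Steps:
(-138 + y)*72 = (-138 + 25)*72 = -113*72 = -8136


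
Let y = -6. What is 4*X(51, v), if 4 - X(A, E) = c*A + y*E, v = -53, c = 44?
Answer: -10232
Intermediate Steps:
X(A, E) = 4 - 44*A + 6*E (X(A, E) = 4 - (44*A - 6*E) = 4 - (-6*E + 44*A) = 4 + (-44*A + 6*E) = 4 - 44*A + 6*E)
4*X(51, v) = 4*(4 - 44*51 + 6*(-53)) = 4*(4 - 2244 - 318) = 4*(-2558) = -10232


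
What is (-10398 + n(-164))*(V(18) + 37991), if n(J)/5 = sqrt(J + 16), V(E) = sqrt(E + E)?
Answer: -395092806 + 379970*I*sqrt(37) ≈ -3.9509e+8 + 2.3113e+6*I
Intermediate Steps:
V(E) = sqrt(2)*sqrt(E) (V(E) = sqrt(2*E) = sqrt(2)*sqrt(E))
n(J) = 5*sqrt(16 + J) (n(J) = 5*sqrt(J + 16) = 5*sqrt(16 + J))
(-10398 + n(-164))*(V(18) + 37991) = (-10398 + 5*sqrt(16 - 164))*(sqrt(2)*sqrt(18) + 37991) = (-10398 + 5*sqrt(-148))*(sqrt(2)*(3*sqrt(2)) + 37991) = (-10398 + 5*(2*I*sqrt(37)))*(6 + 37991) = (-10398 + 10*I*sqrt(37))*37997 = -395092806 + 379970*I*sqrt(37)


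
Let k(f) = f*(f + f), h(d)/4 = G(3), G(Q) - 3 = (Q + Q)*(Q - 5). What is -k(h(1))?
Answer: -2592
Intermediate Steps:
G(Q) = 3 + 2*Q*(-5 + Q) (G(Q) = 3 + (Q + Q)*(Q - 5) = 3 + (2*Q)*(-5 + Q) = 3 + 2*Q*(-5 + Q))
h(d) = -36 (h(d) = 4*(3 - 10*3 + 2*3**2) = 4*(3 - 30 + 2*9) = 4*(3 - 30 + 18) = 4*(-9) = -36)
k(f) = 2*f**2 (k(f) = f*(2*f) = 2*f**2)
-k(h(1)) = -2*(-36)**2 = -2*1296 = -1*2592 = -2592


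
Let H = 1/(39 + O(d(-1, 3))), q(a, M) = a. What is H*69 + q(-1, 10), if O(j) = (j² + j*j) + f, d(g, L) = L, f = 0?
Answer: 4/19 ≈ 0.21053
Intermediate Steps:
O(j) = 2*j² (O(j) = (j² + j*j) + 0 = (j² + j²) + 0 = 2*j² + 0 = 2*j²)
H = 1/57 (H = 1/(39 + 2*3²) = 1/(39 + 2*9) = 1/(39 + 18) = 1/57 ≈ 0.017544)
H*69 + q(-1, 10) = (1/57)*69 - 1 = 23/19 - 1 = 4/19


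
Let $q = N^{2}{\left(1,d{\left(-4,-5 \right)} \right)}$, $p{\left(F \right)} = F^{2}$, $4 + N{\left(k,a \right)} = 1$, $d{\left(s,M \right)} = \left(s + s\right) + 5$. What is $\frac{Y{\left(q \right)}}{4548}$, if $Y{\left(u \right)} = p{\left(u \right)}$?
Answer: $\frac{27}{1516} \approx 0.01781$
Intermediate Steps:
$d{\left(s,M \right)} = 5 + 2 s$ ($d{\left(s,M \right)} = 2 s + 5 = 5 + 2 s$)
$N{\left(k,a \right)} = -3$ ($N{\left(k,a \right)} = -4 + 1 = -3$)
$q = 9$ ($q = \left(-3\right)^{2} = 9$)
$Y{\left(u \right)} = u^{2}$
$\frac{Y{\left(q \right)}}{4548} = \frac{9^{2}}{4548} = 81 \cdot \frac{1}{4548} = \frac{27}{1516}$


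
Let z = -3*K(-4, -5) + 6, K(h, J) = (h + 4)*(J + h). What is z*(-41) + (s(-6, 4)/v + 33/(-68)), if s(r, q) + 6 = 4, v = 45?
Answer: -754381/3060 ≈ -246.53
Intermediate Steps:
K(h, J) = (4 + h)*(J + h)
z = 6 (z = -3*((-4)² + 4*(-5) + 4*(-4) - 5*(-4)) + 6 = -3*(16 - 20 - 16 + 20) + 6 = -3*0 + 6 = 0 + 6 = 6)
s(r, q) = -2 (s(r, q) = -6 + 4 = -2)
z*(-41) + (s(-6, 4)/v + 33/(-68)) = 6*(-41) + (-2/45 + 33/(-68)) = -246 + (-2*1/45 + 33*(-1/68)) = -246 + (-2/45 - 33/68) = -246 - 1621/3060 = -754381/3060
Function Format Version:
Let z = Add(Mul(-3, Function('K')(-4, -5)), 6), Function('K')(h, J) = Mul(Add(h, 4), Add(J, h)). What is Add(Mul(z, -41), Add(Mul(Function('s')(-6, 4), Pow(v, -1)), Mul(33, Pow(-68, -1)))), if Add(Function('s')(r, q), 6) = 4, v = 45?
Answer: Rational(-754381, 3060) ≈ -246.53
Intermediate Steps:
Function('K')(h, J) = Mul(Add(4, h), Add(J, h))
z = 6 (z = Add(Mul(-3, Add(Pow(-4, 2), Mul(4, -5), Mul(4, -4), Mul(-5, -4))), 6) = Add(Mul(-3, Add(16, -20, -16, 20)), 6) = Add(Mul(-3, 0), 6) = Add(0, 6) = 6)
Function('s')(r, q) = -2 (Function('s')(r, q) = Add(-6, 4) = -2)
Add(Mul(z, -41), Add(Mul(Function('s')(-6, 4), Pow(v, -1)), Mul(33, Pow(-68, -1)))) = Add(Mul(6, -41), Add(Mul(-2, Pow(45, -1)), Mul(33, Pow(-68, -1)))) = Add(-246, Add(Mul(-2, Rational(1, 45)), Mul(33, Rational(-1, 68)))) = Add(-246, Add(Rational(-2, 45), Rational(-33, 68))) = Add(-246, Rational(-1621, 3060)) = Rational(-754381, 3060)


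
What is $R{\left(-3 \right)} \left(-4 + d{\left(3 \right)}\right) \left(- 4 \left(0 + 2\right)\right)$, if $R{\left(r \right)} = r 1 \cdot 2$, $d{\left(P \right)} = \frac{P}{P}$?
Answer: $-144$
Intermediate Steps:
$d{\left(P \right)} = 1$
$R{\left(r \right)} = 2 r$ ($R{\left(r \right)} = r 2 = 2 r$)
$R{\left(-3 \right)} \left(-4 + d{\left(3 \right)}\right) \left(- 4 \left(0 + 2\right)\right) = 2 \left(-3\right) \left(-4 + 1\right) \left(- 4 \left(0 + 2\right)\right) = \left(-6\right) \left(-3\right) \left(\left(-4\right) 2\right) = 18 \left(-8\right) = -144$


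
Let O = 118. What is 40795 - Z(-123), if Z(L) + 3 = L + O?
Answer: 40803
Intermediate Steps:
Z(L) = 115 + L (Z(L) = -3 + (L + 118) = -3 + (118 + L) = 115 + L)
40795 - Z(-123) = 40795 - (115 - 123) = 40795 - 1*(-8) = 40795 + 8 = 40803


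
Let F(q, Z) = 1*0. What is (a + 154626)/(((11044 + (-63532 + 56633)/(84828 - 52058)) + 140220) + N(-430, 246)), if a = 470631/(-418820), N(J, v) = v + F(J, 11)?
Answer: 212218489487853/207943116497482 ≈ 1.0206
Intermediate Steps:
F(q, Z) = 0
N(J, v) = v (N(J, v) = v + 0 = v)
a = -470631/418820 (a = 470631*(-1/418820) = -470631/418820 ≈ -1.1237)
(a + 154626)/(((11044 + (-63532 + 56633)/(84828 - 52058)) + 140220) + N(-430, 246)) = (-470631/418820 + 154626)/(((11044 + (-63532 + 56633)/(84828 - 52058)) + 140220) + 246) = 64759990689/(418820*(((11044 - 6899/32770) + 140220) + 246)) = 64759990689/(418820*((361904981/32770 + 140220) + 246)) = 64759990689/(418820*(4956914381/32770 + 246)) = 64759990689/(418820*(4964975801/32770)) = (64759990689/418820)*(32770/4964975801) = 212218489487853/207943116497482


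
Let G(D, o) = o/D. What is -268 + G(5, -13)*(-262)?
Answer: 2066/5 ≈ 413.20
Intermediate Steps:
-268 + G(5, -13)*(-262) = -268 - 13/5*(-262) = -268 + 3406/5 = 2066/5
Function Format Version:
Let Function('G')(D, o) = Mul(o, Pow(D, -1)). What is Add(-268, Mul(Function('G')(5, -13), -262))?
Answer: Rational(2066, 5) ≈ 413.20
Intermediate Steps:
Add(-268, Mul(Function('G')(5, -13), -262)) = Add(-268, Mul(Mul(-13, Pow(5, -1)), -262)) = Add(-268, Mul(Mul(-13, Rational(1, 5)), -262)) = Add(-268, Mul(Rational(-13, 5), -262)) = Add(-268, Rational(3406, 5)) = Rational(2066, 5)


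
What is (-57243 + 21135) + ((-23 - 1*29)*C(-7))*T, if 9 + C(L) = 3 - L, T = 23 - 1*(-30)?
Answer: -38864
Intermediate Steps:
T = 53 (T = 23 + 30 = 53)
C(L) = -6 - L (C(L) = -9 + (3 - L) = -6 - L)
(-57243 + 21135) + ((-23 - 1*29)*C(-7))*T = (-57243 + 21135) + ((-23 - 1*29)*(-6 - 1*(-7)))*53 = -36108 + ((-23 - 29)*(-6 + 7))*53 = -36108 - 52*1*53 = -36108 - 52*53 = -36108 - 2756 = -38864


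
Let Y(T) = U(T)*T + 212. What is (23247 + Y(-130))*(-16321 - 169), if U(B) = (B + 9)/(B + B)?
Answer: -385841265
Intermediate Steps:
U(B) = (9 + B)/(2*B) (U(B) = (9 + B)/((2*B)) = (9 + B)*(1/(2*B)) = (9 + B)/(2*B))
Y(T) = 433/2 + T/2 (Y(T) = ((9 + T)/(2*T))*T + 212 = (9/2 + T/2) + 212 = 433/2 + T/2)
(23247 + Y(-130))*(-16321 - 169) = (23247 + (433/2 + (½)*(-130)))*(-16321 - 169) = (23247 + (433/2 - 65))*(-16490) = (23247 + 303/2)*(-16490) = (46797/2)*(-16490) = -385841265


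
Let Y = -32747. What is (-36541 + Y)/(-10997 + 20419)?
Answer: -34644/4711 ≈ -7.3539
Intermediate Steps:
(-36541 + Y)/(-10997 + 20419) = (-36541 - 32747)/(-10997 + 20419) = -69288/9422 = -69288*1/9422 = -34644/4711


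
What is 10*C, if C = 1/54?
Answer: 5/27 ≈ 0.18519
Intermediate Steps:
C = 1/54 ≈ 0.018519
10*C = 10*(1/54) = 5/27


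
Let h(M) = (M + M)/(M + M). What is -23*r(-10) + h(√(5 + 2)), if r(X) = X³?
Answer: 23001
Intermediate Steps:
h(M) = 1 (h(M) = (2*M)/((2*M)) = (2*M)*(1/(2*M)) = 1)
-23*r(-10) + h(√(5 + 2)) = -23*(-10)³ + 1 = -23*(-1000) + 1 = 23000 + 1 = 23001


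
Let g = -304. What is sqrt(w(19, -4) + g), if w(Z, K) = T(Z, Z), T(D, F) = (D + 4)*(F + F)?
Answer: sqrt(570) ≈ 23.875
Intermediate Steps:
T(D, F) = 2*F*(4 + D) (T(D, F) = (4 + D)*(2*F) = 2*F*(4 + D))
w(Z, K) = 2*Z*(4 + Z)
sqrt(w(19, -4) + g) = sqrt(2*19*(4 + 19) - 304) = sqrt(2*19*23 - 304) = sqrt(874 - 304) = sqrt(570)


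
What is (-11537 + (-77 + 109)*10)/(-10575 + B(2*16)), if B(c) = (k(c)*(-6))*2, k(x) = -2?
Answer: 3739/3517 ≈ 1.0631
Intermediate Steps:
B(c) = 24 (B(c) = -2*(-6)*2 = 12*2 = 24)
(-11537 + (-77 + 109)*10)/(-10575 + B(2*16)) = (-11537 + (-77 + 109)*10)/(-10575 + 24) = (-11537 + 32*10)/(-10551) = (-11537 + 320)*(-1/10551) = -11217*(-1/10551) = 3739/3517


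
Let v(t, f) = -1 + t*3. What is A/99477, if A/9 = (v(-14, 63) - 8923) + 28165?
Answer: 19199/11053 ≈ 1.7370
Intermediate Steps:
v(t, f) = -1 + 3*t
A = 172791 (A = 9*(((-1 + 3*(-14)) - 8923) + 28165) = 9*(((-1 - 42) - 8923) + 28165) = 9*((-43 - 8923) + 28165) = 9*(-8966 + 28165) = 9*19199 = 172791)
A/99477 = 172791/99477 = 172791*(1/99477) = 19199/11053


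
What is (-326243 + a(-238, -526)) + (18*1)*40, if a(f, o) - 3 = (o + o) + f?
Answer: -326810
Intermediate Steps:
a(f, o) = 3 + f + 2*o (a(f, o) = 3 + ((o + o) + f) = 3 + (2*o + f) = 3 + (f + 2*o) = 3 + f + 2*o)
(-326243 + a(-238, -526)) + (18*1)*40 = (-326243 + (3 - 238 + 2*(-526))) + (18*1)*40 = (-326243 + (3 - 238 - 1052)) + 18*40 = (-326243 - 1287) + 720 = -327530 + 720 = -326810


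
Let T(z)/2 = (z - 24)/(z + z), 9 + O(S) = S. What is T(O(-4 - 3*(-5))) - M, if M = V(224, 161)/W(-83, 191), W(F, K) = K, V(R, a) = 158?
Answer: -2259/191 ≈ -11.827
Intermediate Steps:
O(S) = -9 + S
T(z) = (-24 + z)/z (T(z) = 2*((z - 24)/(z + z)) = 2*((-24 + z)/((2*z))) = 2*((-24 + z)*(1/(2*z))) = 2*((-24 + z)/(2*z)) = (-24 + z)/z)
M = 158/191 ≈ 0.82722
T(O(-4 - 3*(-5))) - M = (-24 + (-9 + (-4 - 3*(-5))))/(-9 + (-4 - 3*(-5))) - 1*158/191 = (-24 + (-9 + (-4 + 15)))/(-9 + (-4 + 15)) - 158/191 = (-24 + (-9 + 11))/(-9 + 11) - 158/191 = (-24 + 2)/2 - 158/191 = (1/2)*(-22) - 158/191 = -11 - 158/191 = -2259/191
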